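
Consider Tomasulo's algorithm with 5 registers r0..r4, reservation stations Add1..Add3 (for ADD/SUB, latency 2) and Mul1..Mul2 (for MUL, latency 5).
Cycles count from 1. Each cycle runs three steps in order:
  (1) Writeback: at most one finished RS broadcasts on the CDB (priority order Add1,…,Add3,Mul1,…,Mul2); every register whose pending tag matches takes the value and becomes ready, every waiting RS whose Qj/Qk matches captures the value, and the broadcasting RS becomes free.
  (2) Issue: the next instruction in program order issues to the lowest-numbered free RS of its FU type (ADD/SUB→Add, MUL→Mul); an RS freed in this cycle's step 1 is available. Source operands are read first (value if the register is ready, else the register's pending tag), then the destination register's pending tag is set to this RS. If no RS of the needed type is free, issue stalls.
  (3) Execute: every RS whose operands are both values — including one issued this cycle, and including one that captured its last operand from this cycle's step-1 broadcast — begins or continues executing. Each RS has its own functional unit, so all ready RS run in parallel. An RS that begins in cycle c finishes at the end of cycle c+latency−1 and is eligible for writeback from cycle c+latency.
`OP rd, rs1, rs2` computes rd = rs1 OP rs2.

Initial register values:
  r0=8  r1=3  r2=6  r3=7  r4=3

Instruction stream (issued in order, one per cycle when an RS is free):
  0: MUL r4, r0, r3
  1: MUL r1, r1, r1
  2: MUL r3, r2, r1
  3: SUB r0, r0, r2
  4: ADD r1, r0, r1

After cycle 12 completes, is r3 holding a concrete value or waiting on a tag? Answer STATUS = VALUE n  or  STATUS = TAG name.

c1: issue MUL r4<-Mul1 | r0:8,r1:3,r2:6,r3:7,r4:Mul1
c2: issue MUL r1<-Mul2 | r0:8,r1:Mul2,r2:6,r3:7,r4:Mul1
c3: stall | r0:8,r1:Mul2,r2:6,r3:7,r4:Mul1
c4: stall | r0:8,r1:Mul2,r2:6,r3:7,r4:Mul1
c5: stall | r0:8,r1:Mul2,r2:6,r3:7,r4:Mul1
c6: CDB Mul1=56; issue MUL r3<-Mul1 | r0:8,r1:Mul2,r2:6,r3:Mul1,r4:56
c7: CDB Mul2=9; issue SUB r0<-Add1 | r0:Add1,r1:9,r2:6,r3:Mul1,r4:56
c8: issue ADD r1<-Add2 | r0:Add1,r1:Add2,r2:6,r3:Mul1,r4:56
c9: CDB Add1=2 | r0:2,r1:Add2,r2:6,r3:Mul1,r4:56
c10: - | r0:2,r1:Add2,r2:6,r3:Mul1,r4:56
c11: CDB Add2=11 | r0:2,r1:11,r2:6,r3:Mul1,r4:56
c12: CDB Mul1=54 | r0:2,r1:11,r2:6,r3:54,r4:56

STATUS = VALUE 54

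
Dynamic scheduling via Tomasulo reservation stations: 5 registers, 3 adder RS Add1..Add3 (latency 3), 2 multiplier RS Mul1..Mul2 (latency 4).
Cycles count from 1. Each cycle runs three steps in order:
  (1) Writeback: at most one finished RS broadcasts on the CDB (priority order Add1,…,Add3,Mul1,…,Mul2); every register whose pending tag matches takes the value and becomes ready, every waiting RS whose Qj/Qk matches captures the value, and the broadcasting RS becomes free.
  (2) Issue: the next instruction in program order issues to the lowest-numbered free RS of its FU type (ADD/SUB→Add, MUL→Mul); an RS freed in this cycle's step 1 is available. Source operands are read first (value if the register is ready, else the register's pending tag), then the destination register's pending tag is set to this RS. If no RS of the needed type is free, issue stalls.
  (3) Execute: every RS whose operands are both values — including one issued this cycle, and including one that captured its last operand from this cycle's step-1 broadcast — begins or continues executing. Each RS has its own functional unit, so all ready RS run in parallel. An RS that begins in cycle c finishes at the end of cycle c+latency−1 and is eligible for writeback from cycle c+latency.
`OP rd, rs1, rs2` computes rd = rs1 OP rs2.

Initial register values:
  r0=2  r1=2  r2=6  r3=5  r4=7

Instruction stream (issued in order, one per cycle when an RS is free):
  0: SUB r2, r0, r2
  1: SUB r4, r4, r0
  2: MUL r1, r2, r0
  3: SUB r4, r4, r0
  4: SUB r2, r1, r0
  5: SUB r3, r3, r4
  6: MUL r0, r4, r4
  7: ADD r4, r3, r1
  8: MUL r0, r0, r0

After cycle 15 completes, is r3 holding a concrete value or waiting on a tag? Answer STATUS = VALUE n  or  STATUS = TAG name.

STATUS = VALUE 2

c1: issue SUB r2<-Add1 | r0:2,r1:2,r2:Add1,r3:5,r4:7
c2: issue SUB r4<-Add2 | r0:2,r1:2,r2:Add1,r3:5,r4:Add2
c3: issue MUL r1<-Mul1 | r0:2,r1:Mul1,r2:Add1,r3:5,r4:Add2
c4: CDB Add1=-4; issue SUB r4<-Add1 | r0:2,r1:Mul1,r2:-4,r3:5,r4:Add1
c5: CDB Add2=5; issue SUB r2<-Add2 | r0:2,r1:Mul1,r2:Add2,r3:5,r4:Add1
c6: issue SUB r3<-Add3 | r0:2,r1:Mul1,r2:Add2,r3:Add3,r4:Add1
c7: issue MUL r0<-Mul2 | r0:Mul2,r1:Mul1,r2:Add2,r3:Add3,r4:Add1
c8: CDB Add1=3; issue ADD r4<-Add1 | r0:Mul2,r1:Mul1,r2:Add2,r3:Add3,r4:Add1
c9: CDB Mul1=-8; issue MUL r0<-Mul1 | r0:Mul1,r1:-8,r2:Add2,r3:Add3,r4:Add1
c10: - | r0:Mul1,r1:-8,r2:Add2,r3:Add3,r4:Add1
c11: CDB Add3=2 | r0:Mul1,r1:-8,r2:Add2,r3:2,r4:Add1
c12: CDB Add2=-10 | r0:Mul1,r1:-8,r2:-10,r3:2,r4:Add1
c13: CDB Mul2=9 | r0:Mul1,r1:-8,r2:-10,r3:2,r4:Add1
c14: CDB Add1=-6 | r0:Mul1,r1:-8,r2:-10,r3:2,r4:-6
c15: - | r0:Mul1,r1:-8,r2:-10,r3:2,r4:-6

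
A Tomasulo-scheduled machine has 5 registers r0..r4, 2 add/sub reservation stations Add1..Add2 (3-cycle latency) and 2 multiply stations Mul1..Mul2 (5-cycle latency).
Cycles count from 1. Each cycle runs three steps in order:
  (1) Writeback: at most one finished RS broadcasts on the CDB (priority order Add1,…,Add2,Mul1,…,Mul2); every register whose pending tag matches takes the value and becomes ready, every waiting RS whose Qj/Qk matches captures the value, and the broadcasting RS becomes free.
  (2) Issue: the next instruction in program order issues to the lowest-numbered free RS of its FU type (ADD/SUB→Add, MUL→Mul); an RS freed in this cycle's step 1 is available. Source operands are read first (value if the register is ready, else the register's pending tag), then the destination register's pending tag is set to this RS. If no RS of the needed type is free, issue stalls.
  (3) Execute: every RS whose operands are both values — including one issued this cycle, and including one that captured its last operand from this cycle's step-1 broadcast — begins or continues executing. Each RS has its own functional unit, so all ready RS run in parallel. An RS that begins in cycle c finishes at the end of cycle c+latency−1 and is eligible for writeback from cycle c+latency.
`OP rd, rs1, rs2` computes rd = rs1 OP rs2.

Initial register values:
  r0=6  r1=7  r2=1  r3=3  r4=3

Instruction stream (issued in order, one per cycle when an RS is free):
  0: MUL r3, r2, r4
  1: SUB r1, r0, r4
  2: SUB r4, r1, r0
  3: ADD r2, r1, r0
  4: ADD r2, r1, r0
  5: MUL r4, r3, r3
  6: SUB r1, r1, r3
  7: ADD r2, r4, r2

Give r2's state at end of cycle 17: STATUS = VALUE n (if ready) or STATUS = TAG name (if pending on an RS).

STATUS = VALUE 18

c1: issue MUL r3<-Mul1 | r0:6,r1:7,r2:1,r3:Mul1,r4:3
c2: issue SUB r1<-Add1 | r0:6,r1:Add1,r2:1,r3:Mul1,r4:3
c3: issue SUB r4<-Add2 | r0:6,r1:Add1,r2:1,r3:Mul1,r4:Add2
c4: stall | r0:6,r1:Add1,r2:1,r3:Mul1,r4:Add2
c5: CDB Add1=3; issue ADD r2<-Add1 | r0:6,r1:3,r2:Add1,r3:Mul1,r4:Add2
c6: CDB Mul1=3; stall | r0:6,r1:3,r2:Add1,r3:3,r4:Add2
c7: stall | r0:6,r1:3,r2:Add1,r3:3,r4:Add2
c8: CDB Add1=9; issue ADD r2<-Add1 | r0:6,r1:3,r2:Add1,r3:3,r4:Add2
c9: CDB Add2=-3; issue MUL r4<-Mul1 | r0:6,r1:3,r2:Add1,r3:3,r4:Mul1
c10: issue SUB r1<-Add2 | r0:6,r1:Add2,r2:Add1,r3:3,r4:Mul1
c11: CDB Add1=9; issue ADD r2<-Add1 | r0:6,r1:Add2,r2:Add1,r3:3,r4:Mul1
c12: - | r0:6,r1:Add2,r2:Add1,r3:3,r4:Mul1
c13: CDB Add2=0 | r0:6,r1:0,r2:Add1,r3:3,r4:Mul1
c14: CDB Mul1=9 | r0:6,r1:0,r2:Add1,r3:3,r4:9
c15: - | r0:6,r1:0,r2:Add1,r3:3,r4:9
c16: - | r0:6,r1:0,r2:Add1,r3:3,r4:9
c17: CDB Add1=18 | r0:6,r1:0,r2:18,r3:3,r4:9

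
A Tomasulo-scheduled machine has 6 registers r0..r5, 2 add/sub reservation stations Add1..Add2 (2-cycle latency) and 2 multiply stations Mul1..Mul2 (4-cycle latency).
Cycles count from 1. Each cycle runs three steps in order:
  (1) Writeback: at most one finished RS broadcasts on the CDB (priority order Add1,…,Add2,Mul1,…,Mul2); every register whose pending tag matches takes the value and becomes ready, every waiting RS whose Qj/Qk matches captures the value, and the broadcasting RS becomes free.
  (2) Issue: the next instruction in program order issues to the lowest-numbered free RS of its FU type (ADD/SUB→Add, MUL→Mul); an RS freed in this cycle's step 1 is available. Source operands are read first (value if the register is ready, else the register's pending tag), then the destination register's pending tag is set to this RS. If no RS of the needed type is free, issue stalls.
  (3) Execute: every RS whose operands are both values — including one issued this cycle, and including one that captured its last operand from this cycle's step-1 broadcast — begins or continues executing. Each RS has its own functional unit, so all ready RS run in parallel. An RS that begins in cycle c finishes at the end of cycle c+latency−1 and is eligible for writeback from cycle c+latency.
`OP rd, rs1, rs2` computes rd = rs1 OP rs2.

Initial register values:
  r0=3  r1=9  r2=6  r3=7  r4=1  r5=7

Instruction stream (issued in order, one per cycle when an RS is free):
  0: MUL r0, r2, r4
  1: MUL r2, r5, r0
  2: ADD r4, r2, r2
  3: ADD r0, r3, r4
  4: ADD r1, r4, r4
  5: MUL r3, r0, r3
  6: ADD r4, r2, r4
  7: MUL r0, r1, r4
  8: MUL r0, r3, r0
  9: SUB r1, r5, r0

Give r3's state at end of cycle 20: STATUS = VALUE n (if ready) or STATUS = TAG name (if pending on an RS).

STATUS = VALUE 637

  c1: issue MUL r0<-Mul1  regs: r0:Mul1,r1:9,r2:6,r3:7,r4:1,r5:7
  c2: issue MUL r2<-Mul2  regs: r0:Mul1,r1:9,r2:Mul2,r3:7,r4:1,r5:7
  c3: issue ADD r4<-Add1  regs: r0:Mul1,r1:9,r2:Mul2,r3:7,r4:Add1,r5:7
  c4: issue ADD r0<-Add2  regs: r0:Add2,r1:9,r2:Mul2,r3:7,r4:Add1,r5:7
  c5: CDB Mul1=6; stall  regs: r0:Add2,r1:9,r2:Mul2,r3:7,r4:Add1,r5:7
  c6: stall  regs: r0:Add2,r1:9,r2:Mul2,r3:7,r4:Add1,r5:7
  c7: stall  regs: r0:Add2,r1:9,r2:Mul2,r3:7,r4:Add1,r5:7
  c8: stall  regs: r0:Add2,r1:9,r2:Mul2,r3:7,r4:Add1,r5:7
  c9: CDB Mul2=42; stall  regs: r0:Add2,r1:9,r2:42,r3:7,r4:Add1,r5:7
  c10: stall  regs: r0:Add2,r1:9,r2:42,r3:7,r4:Add1,r5:7
  c11: CDB Add1=84; issue ADD r1<-Add1  regs: r0:Add2,r1:Add1,r2:42,r3:7,r4:84,r5:7
  c12: issue MUL r3<-Mul1  regs: r0:Add2,r1:Add1,r2:42,r3:Mul1,r4:84,r5:7
  c13: CDB Add1=168; issue ADD r4<-Add1  regs: r0:Add2,r1:168,r2:42,r3:Mul1,r4:Add1,r5:7
  c14: CDB Add2=91; issue MUL r0<-Mul2  regs: r0:Mul2,r1:168,r2:42,r3:Mul1,r4:Add1,r5:7
  c15: CDB Add1=126; stall  regs: r0:Mul2,r1:168,r2:42,r3:Mul1,r4:126,r5:7
  c16: stall  regs: r0:Mul2,r1:168,r2:42,r3:Mul1,r4:126,r5:7
  c17: stall  regs: r0:Mul2,r1:168,r2:42,r3:Mul1,r4:126,r5:7
  c18: CDB Mul1=637; issue MUL r0<-Mul1  regs: r0:Mul1,r1:168,r2:42,r3:637,r4:126,r5:7
  c19: CDB Mul2=21168; issue SUB r1<-Add1  regs: r0:Mul1,r1:Add1,r2:42,r3:637,r4:126,r5:7
  c20: -  regs: r0:Mul1,r1:Add1,r2:42,r3:637,r4:126,r5:7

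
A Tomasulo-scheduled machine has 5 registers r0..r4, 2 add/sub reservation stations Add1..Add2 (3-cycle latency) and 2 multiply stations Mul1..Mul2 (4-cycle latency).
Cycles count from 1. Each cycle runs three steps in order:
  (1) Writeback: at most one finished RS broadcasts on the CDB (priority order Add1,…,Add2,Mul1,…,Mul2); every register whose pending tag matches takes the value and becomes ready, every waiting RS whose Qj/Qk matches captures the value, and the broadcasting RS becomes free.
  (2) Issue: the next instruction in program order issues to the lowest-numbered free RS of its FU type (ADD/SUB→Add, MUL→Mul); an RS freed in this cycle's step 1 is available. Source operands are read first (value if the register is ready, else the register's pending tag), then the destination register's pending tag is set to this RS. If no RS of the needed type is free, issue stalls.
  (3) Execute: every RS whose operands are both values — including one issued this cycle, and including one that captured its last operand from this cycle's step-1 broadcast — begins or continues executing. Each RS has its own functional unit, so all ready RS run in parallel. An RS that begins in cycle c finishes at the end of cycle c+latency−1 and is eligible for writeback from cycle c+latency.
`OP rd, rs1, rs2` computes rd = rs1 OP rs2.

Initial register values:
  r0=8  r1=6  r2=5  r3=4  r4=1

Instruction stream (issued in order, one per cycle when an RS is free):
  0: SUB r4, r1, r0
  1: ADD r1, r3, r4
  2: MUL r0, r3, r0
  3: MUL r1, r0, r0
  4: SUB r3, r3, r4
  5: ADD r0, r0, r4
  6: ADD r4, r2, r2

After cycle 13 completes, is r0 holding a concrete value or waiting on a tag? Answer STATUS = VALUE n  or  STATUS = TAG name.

STATUS = VALUE 30

c1: issue SUB r4<-Add1 | r0:8,r1:6,r2:5,r3:4,r4:Add1
c2: issue ADD r1<-Add2 | r0:8,r1:Add2,r2:5,r3:4,r4:Add1
c3: issue MUL r0<-Mul1 | r0:Mul1,r1:Add2,r2:5,r3:4,r4:Add1
c4: CDB Add1=-2; issue MUL r1<-Mul2 | r0:Mul1,r1:Mul2,r2:5,r3:4,r4:-2
c5: issue SUB r3<-Add1 | r0:Mul1,r1:Mul2,r2:5,r3:Add1,r4:-2
c6: stall | r0:Mul1,r1:Mul2,r2:5,r3:Add1,r4:-2
c7: CDB Add2=2; issue ADD r0<-Add2 | r0:Add2,r1:Mul2,r2:5,r3:Add1,r4:-2
c8: CDB Add1=6; issue ADD r4<-Add1 | r0:Add2,r1:Mul2,r2:5,r3:6,r4:Add1
c9: CDB Mul1=32 | r0:Add2,r1:Mul2,r2:5,r3:6,r4:Add1
c10: - | r0:Add2,r1:Mul2,r2:5,r3:6,r4:Add1
c11: CDB Add1=10 | r0:Add2,r1:Mul2,r2:5,r3:6,r4:10
c12: CDB Add2=30 | r0:30,r1:Mul2,r2:5,r3:6,r4:10
c13: CDB Mul2=1024 | r0:30,r1:1024,r2:5,r3:6,r4:10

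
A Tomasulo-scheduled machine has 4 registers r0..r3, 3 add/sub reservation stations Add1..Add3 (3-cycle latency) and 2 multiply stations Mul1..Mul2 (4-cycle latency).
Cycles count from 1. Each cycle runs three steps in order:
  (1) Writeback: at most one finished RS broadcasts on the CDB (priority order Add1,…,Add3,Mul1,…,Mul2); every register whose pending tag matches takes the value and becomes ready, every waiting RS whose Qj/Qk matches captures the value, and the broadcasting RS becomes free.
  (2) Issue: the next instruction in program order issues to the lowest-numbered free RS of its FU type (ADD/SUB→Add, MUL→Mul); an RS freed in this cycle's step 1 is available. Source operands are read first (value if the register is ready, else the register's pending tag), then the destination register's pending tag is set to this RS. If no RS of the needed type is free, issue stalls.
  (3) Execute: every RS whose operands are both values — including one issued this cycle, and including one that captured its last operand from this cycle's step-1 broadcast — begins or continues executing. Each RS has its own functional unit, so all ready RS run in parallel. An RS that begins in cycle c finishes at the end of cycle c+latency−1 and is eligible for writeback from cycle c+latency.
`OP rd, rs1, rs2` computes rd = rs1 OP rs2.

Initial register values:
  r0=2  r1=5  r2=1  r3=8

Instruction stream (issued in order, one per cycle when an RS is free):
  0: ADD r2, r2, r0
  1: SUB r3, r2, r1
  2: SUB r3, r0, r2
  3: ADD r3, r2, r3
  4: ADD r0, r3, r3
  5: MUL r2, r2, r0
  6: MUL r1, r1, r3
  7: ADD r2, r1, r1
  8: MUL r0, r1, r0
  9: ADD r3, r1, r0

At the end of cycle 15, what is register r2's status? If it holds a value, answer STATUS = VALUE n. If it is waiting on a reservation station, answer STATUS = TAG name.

c1: issue ADD r2<-Add1 | r0:2,r1:5,r2:Add1,r3:8
c2: issue SUB r3<-Add2 | r0:2,r1:5,r2:Add1,r3:Add2
c3: issue SUB r3<-Add3 | r0:2,r1:5,r2:Add1,r3:Add3
c4: CDB Add1=3; issue ADD r3<-Add1 | r0:2,r1:5,r2:3,r3:Add1
c5: stall | r0:2,r1:5,r2:3,r3:Add1
c6: stall | r0:2,r1:5,r2:3,r3:Add1
c7: CDB Add2=-2; issue ADD r0<-Add2 | r0:Add2,r1:5,r2:3,r3:Add1
c8: CDB Add3=-1; issue MUL r2<-Mul1 | r0:Add2,r1:5,r2:Mul1,r3:Add1
c9: issue MUL r1<-Mul2 | r0:Add2,r1:Mul2,r2:Mul1,r3:Add1
c10: issue ADD r2<-Add3 | r0:Add2,r1:Mul2,r2:Add3,r3:Add1
c11: CDB Add1=2; stall | r0:Add2,r1:Mul2,r2:Add3,r3:2
c12: stall | r0:Add2,r1:Mul2,r2:Add3,r3:2
c13: stall | r0:Add2,r1:Mul2,r2:Add3,r3:2
c14: CDB Add2=4; stall | r0:4,r1:Mul2,r2:Add3,r3:2
c15: CDB Mul2=10; issue MUL r0<-Mul2 | r0:Mul2,r1:10,r2:Add3,r3:2

STATUS = TAG Add3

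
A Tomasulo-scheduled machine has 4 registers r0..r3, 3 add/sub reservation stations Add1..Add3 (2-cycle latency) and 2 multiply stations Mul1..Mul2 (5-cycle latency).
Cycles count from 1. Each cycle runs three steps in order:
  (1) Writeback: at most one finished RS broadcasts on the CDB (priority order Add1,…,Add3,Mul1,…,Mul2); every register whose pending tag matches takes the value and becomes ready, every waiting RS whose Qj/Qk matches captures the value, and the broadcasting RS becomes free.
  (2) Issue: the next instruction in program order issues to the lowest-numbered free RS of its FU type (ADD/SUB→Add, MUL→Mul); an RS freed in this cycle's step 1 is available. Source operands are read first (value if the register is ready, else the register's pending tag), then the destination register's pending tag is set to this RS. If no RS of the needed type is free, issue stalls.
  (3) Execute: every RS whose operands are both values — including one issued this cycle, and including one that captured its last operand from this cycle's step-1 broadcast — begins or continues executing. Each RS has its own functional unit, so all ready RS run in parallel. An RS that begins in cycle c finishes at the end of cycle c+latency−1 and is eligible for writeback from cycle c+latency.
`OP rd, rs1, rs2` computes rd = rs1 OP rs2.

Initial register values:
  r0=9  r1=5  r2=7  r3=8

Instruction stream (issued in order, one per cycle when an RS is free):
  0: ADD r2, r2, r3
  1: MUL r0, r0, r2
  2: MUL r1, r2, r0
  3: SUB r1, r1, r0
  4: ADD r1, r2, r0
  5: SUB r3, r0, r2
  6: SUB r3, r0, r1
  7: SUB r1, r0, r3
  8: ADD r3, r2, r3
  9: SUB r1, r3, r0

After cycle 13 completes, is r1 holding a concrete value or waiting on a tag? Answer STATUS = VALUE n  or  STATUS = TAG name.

c1: issue ADD r2<-Add1 | r0:9,r1:5,r2:Add1,r3:8
c2: issue MUL r0<-Mul1 | r0:Mul1,r1:5,r2:Add1,r3:8
c3: CDB Add1=15; issue MUL r1<-Mul2 | r0:Mul1,r1:Mul2,r2:15,r3:8
c4: issue SUB r1<-Add1 | r0:Mul1,r1:Add1,r2:15,r3:8
c5: issue ADD r1<-Add2 | r0:Mul1,r1:Add2,r2:15,r3:8
c6: issue SUB r3<-Add3 | r0:Mul1,r1:Add2,r2:15,r3:Add3
c7: stall | r0:Mul1,r1:Add2,r2:15,r3:Add3
c8: CDB Mul1=135; stall | r0:135,r1:Add2,r2:15,r3:Add3
c9: stall | r0:135,r1:Add2,r2:15,r3:Add3
c10: CDB Add2=150; issue SUB r3<-Add2 | r0:135,r1:150,r2:15,r3:Add2
c11: CDB Add3=120; issue SUB r1<-Add3 | r0:135,r1:Add3,r2:15,r3:Add2
c12: CDB Add2=-15; issue ADD r3<-Add2 | r0:135,r1:Add3,r2:15,r3:Add2
c13: CDB Mul2=2025; stall | r0:135,r1:Add3,r2:15,r3:Add2

STATUS = TAG Add3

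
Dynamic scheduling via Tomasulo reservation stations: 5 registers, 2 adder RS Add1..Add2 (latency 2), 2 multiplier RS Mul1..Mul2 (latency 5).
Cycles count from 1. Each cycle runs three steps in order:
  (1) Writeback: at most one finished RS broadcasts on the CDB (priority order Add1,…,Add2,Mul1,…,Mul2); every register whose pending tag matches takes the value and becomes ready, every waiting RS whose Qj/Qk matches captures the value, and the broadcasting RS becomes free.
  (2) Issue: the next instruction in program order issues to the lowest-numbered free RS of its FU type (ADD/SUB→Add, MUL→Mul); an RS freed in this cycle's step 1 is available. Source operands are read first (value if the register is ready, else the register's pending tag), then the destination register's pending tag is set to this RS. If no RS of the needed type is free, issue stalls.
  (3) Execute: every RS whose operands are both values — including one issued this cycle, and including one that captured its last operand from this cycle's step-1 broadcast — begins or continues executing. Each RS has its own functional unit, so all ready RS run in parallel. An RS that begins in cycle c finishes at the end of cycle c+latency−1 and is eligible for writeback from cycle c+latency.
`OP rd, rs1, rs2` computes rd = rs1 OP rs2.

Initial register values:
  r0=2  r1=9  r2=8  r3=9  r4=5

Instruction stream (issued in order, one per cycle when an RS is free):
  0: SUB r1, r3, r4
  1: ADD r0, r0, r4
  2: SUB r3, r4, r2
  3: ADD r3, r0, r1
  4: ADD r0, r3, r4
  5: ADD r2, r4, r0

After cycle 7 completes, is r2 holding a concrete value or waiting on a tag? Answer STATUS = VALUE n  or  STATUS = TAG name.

STATUS = TAG Add2

c1: issue SUB r1<-Add1 | r0:2,r1:Add1,r2:8,r3:9,r4:5
c2: issue ADD r0<-Add2 | r0:Add2,r1:Add1,r2:8,r3:9,r4:5
c3: CDB Add1=4; issue SUB r3<-Add1 | r0:Add2,r1:4,r2:8,r3:Add1,r4:5
c4: CDB Add2=7; issue ADD r3<-Add2 | r0:7,r1:4,r2:8,r3:Add2,r4:5
c5: CDB Add1=-3; issue ADD r0<-Add1 | r0:Add1,r1:4,r2:8,r3:Add2,r4:5
c6: CDB Add2=11; issue ADD r2<-Add2 | r0:Add1,r1:4,r2:Add2,r3:11,r4:5
c7: - | r0:Add1,r1:4,r2:Add2,r3:11,r4:5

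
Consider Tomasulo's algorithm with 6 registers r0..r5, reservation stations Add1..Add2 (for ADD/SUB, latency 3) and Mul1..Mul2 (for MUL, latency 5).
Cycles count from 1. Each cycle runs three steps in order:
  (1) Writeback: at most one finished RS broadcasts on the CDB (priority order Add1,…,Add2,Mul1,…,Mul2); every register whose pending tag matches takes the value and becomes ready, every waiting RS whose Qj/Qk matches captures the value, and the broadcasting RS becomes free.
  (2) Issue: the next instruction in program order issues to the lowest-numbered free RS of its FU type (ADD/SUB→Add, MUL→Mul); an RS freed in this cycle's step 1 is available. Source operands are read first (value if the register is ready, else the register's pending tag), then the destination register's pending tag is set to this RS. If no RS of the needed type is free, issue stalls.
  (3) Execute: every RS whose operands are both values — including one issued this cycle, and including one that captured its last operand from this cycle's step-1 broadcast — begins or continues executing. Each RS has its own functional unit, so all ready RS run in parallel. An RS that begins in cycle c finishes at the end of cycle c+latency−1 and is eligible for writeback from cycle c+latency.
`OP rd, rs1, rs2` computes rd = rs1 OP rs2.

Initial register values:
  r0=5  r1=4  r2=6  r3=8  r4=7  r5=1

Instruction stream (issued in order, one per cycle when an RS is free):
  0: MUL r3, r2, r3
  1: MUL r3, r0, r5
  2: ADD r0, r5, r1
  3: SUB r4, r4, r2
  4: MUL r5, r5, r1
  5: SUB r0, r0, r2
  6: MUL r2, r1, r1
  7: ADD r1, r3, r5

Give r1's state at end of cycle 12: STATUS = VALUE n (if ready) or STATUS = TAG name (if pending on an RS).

cycle 1: issue MUL r3<-Mul1 // r0:5,r1:4,r2:6,r3:Mul1,r4:7,r5:1
cycle 2: issue MUL r3<-Mul2 // r0:5,r1:4,r2:6,r3:Mul2,r4:7,r5:1
cycle 3: issue ADD r0<-Add1 // r0:Add1,r1:4,r2:6,r3:Mul2,r4:7,r5:1
cycle 4: issue SUB r4<-Add2 // r0:Add1,r1:4,r2:6,r3:Mul2,r4:Add2,r5:1
cycle 5: stall // r0:Add1,r1:4,r2:6,r3:Mul2,r4:Add2,r5:1
cycle 6: CDB Add1=5; stall // r0:5,r1:4,r2:6,r3:Mul2,r4:Add2,r5:1
cycle 7: CDB Add2=1; stall // r0:5,r1:4,r2:6,r3:Mul2,r4:1,r5:1
cycle 8: CDB Mul1=48; issue MUL r5<-Mul1 // r0:5,r1:4,r2:6,r3:Mul2,r4:1,r5:Mul1
cycle 9: CDB Mul2=5; issue SUB r0<-Add1 // r0:Add1,r1:4,r2:6,r3:5,r4:1,r5:Mul1
cycle 10: issue MUL r2<-Mul2 // r0:Add1,r1:4,r2:Mul2,r3:5,r4:1,r5:Mul1
cycle 11: issue ADD r1<-Add2 // r0:Add1,r1:Add2,r2:Mul2,r3:5,r4:1,r5:Mul1
cycle 12: CDB Add1=-1 // r0:-1,r1:Add2,r2:Mul2,r3:5,r4:1,r5:Mul1

STATUS = TAG Add2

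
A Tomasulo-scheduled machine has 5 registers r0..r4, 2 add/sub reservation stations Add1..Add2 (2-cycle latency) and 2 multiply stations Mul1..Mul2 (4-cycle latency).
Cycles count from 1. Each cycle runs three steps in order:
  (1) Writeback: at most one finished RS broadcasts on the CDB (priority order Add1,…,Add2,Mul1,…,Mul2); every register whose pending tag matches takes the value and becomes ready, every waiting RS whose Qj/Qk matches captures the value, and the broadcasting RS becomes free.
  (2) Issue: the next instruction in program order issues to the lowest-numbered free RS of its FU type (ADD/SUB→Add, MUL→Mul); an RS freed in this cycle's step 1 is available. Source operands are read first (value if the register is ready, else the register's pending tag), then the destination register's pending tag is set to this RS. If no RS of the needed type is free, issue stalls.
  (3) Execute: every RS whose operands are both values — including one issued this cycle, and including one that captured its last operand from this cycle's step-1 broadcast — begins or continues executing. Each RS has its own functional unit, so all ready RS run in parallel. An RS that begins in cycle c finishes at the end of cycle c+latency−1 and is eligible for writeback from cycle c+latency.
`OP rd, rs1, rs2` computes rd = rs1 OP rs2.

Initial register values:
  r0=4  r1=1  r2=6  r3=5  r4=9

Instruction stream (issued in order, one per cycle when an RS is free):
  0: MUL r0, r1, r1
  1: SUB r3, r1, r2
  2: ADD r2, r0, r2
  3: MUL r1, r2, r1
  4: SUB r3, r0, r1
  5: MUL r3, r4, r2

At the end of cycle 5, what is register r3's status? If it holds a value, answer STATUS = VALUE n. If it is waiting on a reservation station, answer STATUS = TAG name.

cycle 1: issue MUL r0<-Mul1 // r0:Mul1,r1:1,r2:6,r3:5,r4:9
cycle 2: issue SUB r3<-Add1 // r0:Mul1,r1:1,r2:6,r3:Add1,r4:9
cycle 3: issue ADD r2<-Add2 // r0:Mul1,r1:1,r2:Add2,r3:Add1,r4:9
cycle 4: CDB Add1=-5; issue MUL r1<-Mul2 // r0:Mul1,r1:Mul2,r2:Add2,r3:-5,r4:9
cycle 5: CDB Mul1=1; issue SUB r3<-Add1 // r0:1,r1:Mul2,r2:Add2,r3:Add1,r4:9

STATUS = TAG Add1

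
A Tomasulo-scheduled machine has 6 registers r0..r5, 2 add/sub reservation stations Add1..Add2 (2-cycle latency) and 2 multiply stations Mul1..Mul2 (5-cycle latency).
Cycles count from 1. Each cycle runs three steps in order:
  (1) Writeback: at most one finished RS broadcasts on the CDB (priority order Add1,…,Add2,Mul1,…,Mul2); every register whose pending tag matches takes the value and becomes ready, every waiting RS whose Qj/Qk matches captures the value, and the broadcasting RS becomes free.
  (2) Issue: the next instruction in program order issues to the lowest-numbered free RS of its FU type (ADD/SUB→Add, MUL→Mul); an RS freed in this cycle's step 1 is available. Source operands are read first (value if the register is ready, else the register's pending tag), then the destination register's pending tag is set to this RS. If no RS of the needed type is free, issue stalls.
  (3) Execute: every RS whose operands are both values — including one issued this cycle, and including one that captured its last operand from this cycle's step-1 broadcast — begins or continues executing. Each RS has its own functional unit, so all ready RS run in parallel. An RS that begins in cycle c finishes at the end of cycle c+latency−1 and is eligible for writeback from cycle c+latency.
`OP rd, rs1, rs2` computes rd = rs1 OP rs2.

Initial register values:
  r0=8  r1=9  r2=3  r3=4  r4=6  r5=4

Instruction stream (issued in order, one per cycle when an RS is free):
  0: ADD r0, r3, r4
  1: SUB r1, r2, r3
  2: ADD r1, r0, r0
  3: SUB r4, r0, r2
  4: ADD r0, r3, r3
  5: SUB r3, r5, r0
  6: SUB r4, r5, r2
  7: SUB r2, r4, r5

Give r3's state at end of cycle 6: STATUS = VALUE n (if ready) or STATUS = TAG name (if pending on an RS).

STATUS = TAG Add2

  c1: issue ADD r0<-Add1  regs: r0:Add1,r1:9,r2:3,r3:4,r4:6,r5:4
  c2: issue SUB r1<-Add2  regs: r0:Add1,r1:Add2,r2:3,r3:4,r4:6,r5:4
  c3: CDB Add1=10; issue ADD r1<-Add1  regs: r0:10,r1:Add1,r2:3,r3:4,r4:6,r5:4
  c4: CDB Add2=-1; issue SUB r4<-Add2  regs: r0:10,r1:Add1,r2:3,r3:4,r4:Add2,r5:4
  c5: CDB Add1=20; issue ADD r0<-Add1  regs: r0:Add1,r1:20,r2:3,r3:4,r4:Add2,r5:4
  c6: CDB Add2=7; issue SUB r3<-Add2  regs: r0:Add1,r1:20,r2:3,r3:Add2,r4:7,r5:4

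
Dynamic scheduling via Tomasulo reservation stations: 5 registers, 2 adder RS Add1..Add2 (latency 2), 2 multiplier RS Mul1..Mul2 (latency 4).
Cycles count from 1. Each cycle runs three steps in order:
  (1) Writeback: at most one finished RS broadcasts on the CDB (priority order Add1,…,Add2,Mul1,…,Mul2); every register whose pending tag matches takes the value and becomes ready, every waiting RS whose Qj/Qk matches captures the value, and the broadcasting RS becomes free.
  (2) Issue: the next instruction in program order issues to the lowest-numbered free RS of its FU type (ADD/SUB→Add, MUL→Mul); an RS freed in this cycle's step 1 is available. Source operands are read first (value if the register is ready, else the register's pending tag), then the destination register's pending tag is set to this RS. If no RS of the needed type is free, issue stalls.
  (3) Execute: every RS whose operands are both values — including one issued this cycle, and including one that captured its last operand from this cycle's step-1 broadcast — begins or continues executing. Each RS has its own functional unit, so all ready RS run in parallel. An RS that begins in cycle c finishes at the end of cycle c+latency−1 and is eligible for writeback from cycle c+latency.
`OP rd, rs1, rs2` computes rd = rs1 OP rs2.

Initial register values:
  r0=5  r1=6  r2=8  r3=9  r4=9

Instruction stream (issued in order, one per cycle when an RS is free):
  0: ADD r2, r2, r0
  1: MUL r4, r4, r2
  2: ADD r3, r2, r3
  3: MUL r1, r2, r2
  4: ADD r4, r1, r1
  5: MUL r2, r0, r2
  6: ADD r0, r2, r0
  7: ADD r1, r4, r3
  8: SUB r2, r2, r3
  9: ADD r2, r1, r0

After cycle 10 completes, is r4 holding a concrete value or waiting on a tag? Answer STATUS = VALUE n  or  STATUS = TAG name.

STATUS = VALUE 338

cycle 1: issue ADD r2<-Add1 // r0:5,r1:6,r2:Add1,r3:9,r4:9
cycle 2: issue MUL r4<-Mul1 // r0:5,r1:6,r2:Add1,r3:9,r4:Mul1
cycle 3: CDB Add1=13; issue ADD r3<-Add1 // r0:5,r1:6,r2:13,r3:Add1,r4:Mul1
cycle 4: issue MUL r1<-Mul2 // r0:5,r1:Mul2,r2:13,r3:Add1,r4:Mul1
cycle 5: CDB Add1=22; issue ADD r4<-Add1 // r0:5,r1:Mul2,r2:13,r3:22,r4:Add1
cycle 6: stall // r0:5,r1:Mul2,r2:13,r3:22,r4:Add1
cycle 7: CDB Mul1=117; issue MUL r2<-Mul1 // r0:5,r1:Mul2,r2:Mul1,r3:22,r4:Add1
cycle 8: CDB Mul2=169; issue ADD r0<-Add2 // r0:Add2,r1:169,r2:Mul1,r3:22,r4:Add1
cycle 9: stall // r0:Add2,r1:169,r2:Mul1,r3:22,r4:Add1
cycle 10: CDB Add1=338; issue ADD r1<-Add1 // r0:Add2,r1:Add1,r2:Mul1,r3:22,r4:338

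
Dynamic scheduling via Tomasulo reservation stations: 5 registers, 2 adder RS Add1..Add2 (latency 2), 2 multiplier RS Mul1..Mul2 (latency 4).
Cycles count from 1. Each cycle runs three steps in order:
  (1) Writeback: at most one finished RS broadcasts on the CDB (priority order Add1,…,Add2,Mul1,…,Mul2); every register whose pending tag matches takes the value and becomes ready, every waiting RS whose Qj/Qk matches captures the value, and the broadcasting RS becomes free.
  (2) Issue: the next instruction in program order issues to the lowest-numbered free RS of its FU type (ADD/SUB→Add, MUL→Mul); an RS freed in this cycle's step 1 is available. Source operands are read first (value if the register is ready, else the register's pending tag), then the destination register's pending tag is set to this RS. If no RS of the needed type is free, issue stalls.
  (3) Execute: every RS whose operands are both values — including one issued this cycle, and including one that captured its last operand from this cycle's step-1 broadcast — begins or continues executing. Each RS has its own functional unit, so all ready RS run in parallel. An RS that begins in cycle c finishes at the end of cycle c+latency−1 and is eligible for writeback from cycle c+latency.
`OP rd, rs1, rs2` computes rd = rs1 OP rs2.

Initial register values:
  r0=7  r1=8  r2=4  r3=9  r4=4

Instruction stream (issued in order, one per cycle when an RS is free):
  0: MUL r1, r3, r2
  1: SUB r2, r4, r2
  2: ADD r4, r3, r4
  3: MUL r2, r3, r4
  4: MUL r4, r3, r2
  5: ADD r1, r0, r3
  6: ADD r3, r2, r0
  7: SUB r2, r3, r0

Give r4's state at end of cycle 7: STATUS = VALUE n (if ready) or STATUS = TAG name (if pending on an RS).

cycle 1: issue MUL r1<-Mul1 // r0:7,r1:Mul1,r2:4,r3:9,r4:4
cycle 2: issue SUB r2<-Add1 // r0:7,r1:Mul1,r2:Add1,r3:9,r4:4
cycle 3: issue ADD r4<-Add2 // r0:7,r1:Mul1,r2:Add1,r3:9,r4:Add2
cycle 4: CDB Add1=0; issue MUL r2<-Mul2 // r0:7,r1:Mul1,r2:Mul2,r3:9,r4:Add2
cycle 5: CDB Add2=13; stall // r0:7,r1:Mul1,r2:Mul2,r3:9,r4:13
cycle 6: CDB Mul1=36; issue MUL r4<-Mul1 // r0:7,r1:36,r2:Mul2,r3:9,r4:Mul1
cycle 7: issue ADD r1<-Add1 // r0:7,r1:Add1,r2:Mul2,r3:9,r4:Mul1

STATUS = TAG Mul1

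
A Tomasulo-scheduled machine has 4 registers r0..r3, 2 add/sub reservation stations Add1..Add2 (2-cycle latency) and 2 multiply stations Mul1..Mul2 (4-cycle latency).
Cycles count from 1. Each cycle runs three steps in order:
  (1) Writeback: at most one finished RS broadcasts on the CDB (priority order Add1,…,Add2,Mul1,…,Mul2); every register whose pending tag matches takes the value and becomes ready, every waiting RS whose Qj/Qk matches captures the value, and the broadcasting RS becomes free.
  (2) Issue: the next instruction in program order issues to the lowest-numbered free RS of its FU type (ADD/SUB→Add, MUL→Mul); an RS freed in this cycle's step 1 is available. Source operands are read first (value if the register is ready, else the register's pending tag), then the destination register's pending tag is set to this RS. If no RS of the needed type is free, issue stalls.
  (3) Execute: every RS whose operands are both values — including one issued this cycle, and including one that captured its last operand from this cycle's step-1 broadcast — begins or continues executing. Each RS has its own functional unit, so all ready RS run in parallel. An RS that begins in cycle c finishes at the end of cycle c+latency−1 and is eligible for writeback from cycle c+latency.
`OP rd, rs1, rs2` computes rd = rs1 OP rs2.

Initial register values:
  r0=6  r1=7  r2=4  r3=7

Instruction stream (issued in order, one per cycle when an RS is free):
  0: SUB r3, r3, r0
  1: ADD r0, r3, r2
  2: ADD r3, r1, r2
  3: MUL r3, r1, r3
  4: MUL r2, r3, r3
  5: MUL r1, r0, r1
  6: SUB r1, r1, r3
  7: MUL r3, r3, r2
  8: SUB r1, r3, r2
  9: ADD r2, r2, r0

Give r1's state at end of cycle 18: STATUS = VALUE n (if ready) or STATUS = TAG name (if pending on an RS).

cycle 1: issue SUB r3<-Add1 // r0:6,r1:7,r2:4,r3:Add1
cycle 2: issue ADD r0<-Add2 // r0:Add2,r1:7,r2:4,r3:Add1
cycle 3: CDB Add1=1; issue ADD r3<-Add1 // r0:Add2,r1:7,r2:4,r3:Add1
cycle 4: issue MUL r3<-Mul1 // r0:Add2,r1:7,r2:4,r3:Mul1
cycle 5: CDB Add1=11; issue MUL r2<-Mul2 // r0:Add2,r1:7,r2:Mul2,r3:Mul1
cycle 6: CDB Add2=5; stall // r0:5,r1:7,r2:Mul2,r3:Mul1
cycle 7: stall // r0:5,r1:7,r2:Mul2,r3:Mul1
cycle 8: stall // r0:5,r1:7,r2:Mul2,r3:Mul1
cycle 9: CDB Mul1=77; issue MUL r1<-Mul1 // r0:5,r1:Mul1,r2:Mul2,r3:77
cycle 10: issue SUB r1<-Add1 // r0:5,r1:Add1,r2:Mul2,r3:77
cycle 11: stall // r0:5,r1:Add1,r2:Mul2,r3:77
cycle 12: stall // r0:5,r1:Add1,r2:Mul2,r3:77
cycle 13: CDB Mul1=35; issue MUL r3<-Mul1 // r0:5,r1:Add1,r2:Mul2,r3:Mul1
cycle 14: CDB Mul2=5929; issue SUB r1<-Add2 // r0:5,r1:Add2,r2:5929,r3:Mul1
cycle 15: CDB Add1=-42; issue ADD r2<-Add1 // r0:5,r1:Add2,r2:Add1,r3:Mul1
cycle 16: - // r0:5,r1:Add2,r2:Add1,r3:Mul1
cycle 17: CDB Add1=5934 // r0:5,r1:Add2,r2:5934,r3:Mul1
cycle 18: CDB Mul1=456533 // r0:5,r1:Add2,r2:5934,r3:456533

STATUS = TAG Add2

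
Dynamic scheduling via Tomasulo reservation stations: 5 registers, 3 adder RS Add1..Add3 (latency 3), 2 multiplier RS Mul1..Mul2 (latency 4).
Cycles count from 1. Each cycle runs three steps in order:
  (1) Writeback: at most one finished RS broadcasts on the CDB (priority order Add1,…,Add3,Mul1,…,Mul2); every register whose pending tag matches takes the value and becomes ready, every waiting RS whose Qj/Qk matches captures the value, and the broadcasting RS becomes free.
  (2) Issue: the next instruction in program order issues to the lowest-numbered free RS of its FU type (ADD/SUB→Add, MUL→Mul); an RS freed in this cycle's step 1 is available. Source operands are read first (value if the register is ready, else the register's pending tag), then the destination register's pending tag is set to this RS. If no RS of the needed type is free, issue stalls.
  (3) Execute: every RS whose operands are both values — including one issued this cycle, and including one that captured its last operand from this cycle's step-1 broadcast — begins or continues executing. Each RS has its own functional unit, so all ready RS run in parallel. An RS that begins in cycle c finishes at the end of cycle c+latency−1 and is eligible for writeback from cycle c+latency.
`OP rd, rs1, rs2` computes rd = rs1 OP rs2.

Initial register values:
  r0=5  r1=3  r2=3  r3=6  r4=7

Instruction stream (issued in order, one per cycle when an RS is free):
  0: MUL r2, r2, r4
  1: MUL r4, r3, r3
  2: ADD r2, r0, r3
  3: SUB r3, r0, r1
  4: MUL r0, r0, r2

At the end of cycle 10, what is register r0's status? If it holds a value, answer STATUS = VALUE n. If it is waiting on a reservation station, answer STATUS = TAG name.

cycle 1: issue MUL r2<-Mul1 // r0:5,r1:3,r2:Mul1,r3:6,r4:7
cycle 2: issue MUL r4<-Mul2 // r0:5,r1:3,r2:Mul1,r3:6,r4:Mul2
cycle 3: issue ADD r2<-Add1 // r0:5,r1:3,r2:Add1,r3:6,r4:Mul2
cycle 4: issue SUB r3<-Add2 // r0:5,r1:3,r2:Add1,r3:Add2,r4:Mul2
cycle 5: CDB Mul1=21; issue MUL r0<-Mul1 // r0:Mul1,r1:3,r2:Add1,r3:Add2,r4:Mul2
cycle 6: CDB Add1=11 // r0:Mul1,r1:3,r2:11,r3:Add2,r4:Mul2
cycle 7: CDB Add2=2 // r0:Mul1,r1:3,r2:11,r3:2,r4:Mul2
cycle 8: CDB Mul2=36 // r0:Mul1,r1:3,r2:11,r3:2,r4:36
cycle 9: - // r0:Mul1,r1:3,r2:11,r3:2,r4:36
cycle 10: CDB Mul1=55 // r0:55,r1:3,r2:11,r3:2,r4:36

STATUS = VALUE 55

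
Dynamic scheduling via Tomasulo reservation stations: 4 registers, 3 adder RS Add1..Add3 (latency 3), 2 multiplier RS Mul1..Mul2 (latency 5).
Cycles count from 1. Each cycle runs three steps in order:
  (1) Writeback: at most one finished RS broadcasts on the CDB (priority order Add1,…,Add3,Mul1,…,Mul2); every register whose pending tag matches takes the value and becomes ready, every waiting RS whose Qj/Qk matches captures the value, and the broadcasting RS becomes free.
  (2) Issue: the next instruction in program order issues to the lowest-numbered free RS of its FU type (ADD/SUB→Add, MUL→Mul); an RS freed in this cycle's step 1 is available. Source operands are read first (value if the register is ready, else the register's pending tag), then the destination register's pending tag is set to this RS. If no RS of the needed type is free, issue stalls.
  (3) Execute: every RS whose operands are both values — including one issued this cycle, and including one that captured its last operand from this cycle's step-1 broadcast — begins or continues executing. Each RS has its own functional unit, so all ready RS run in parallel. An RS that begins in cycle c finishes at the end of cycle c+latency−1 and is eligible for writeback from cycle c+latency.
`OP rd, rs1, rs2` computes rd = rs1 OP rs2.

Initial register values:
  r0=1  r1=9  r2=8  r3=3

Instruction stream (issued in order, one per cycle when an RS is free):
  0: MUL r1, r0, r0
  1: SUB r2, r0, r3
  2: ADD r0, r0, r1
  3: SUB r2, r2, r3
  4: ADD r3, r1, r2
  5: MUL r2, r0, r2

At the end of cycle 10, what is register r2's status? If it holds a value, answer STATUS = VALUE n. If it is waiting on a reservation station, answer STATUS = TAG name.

cycle 1: issue MUL r1<-Mul1 // r0:1,r1:Mul1,r2:8,r3:3
cycle 2: issue SUB r2<-Add1 // r0:1,r1:Mul1,r2:Add1,r3:3
cycle 3: issue ADD r0<-Add2 // r0:Add2,r1:Mul1,r2:Add1,r3:3
cycle 4: issue SUB r2<-Add3 // r0:Add2,r1:Mul1,r2:Add3,r3:3
cycle 5: CDB Add1=-2; issue ADD r3<-Add1 // r0:Add2,r1:Mul1,r2:Add3,r3:Add1
cycle 6: CDB Mul1=1; issue MUL r2<-Mul1 // r0:Add2,r1:1,r2:Mul1,r3:Add1
cycle 7: - // r0:Add2,r1:1,r2:Mul1,r3:Add1
cycle 8: CDB Add3=-5 // r0:Add2,r1:1,r2:Mul1,r3:Add1
cycle 9: CDB Add2=2 // r0:2,r1:1,r2:Mul1,r3:Add1
cycle 10: - // r0:2,r1:1,r2:Mul1,r3:Add1

STATUS = TAG Mul1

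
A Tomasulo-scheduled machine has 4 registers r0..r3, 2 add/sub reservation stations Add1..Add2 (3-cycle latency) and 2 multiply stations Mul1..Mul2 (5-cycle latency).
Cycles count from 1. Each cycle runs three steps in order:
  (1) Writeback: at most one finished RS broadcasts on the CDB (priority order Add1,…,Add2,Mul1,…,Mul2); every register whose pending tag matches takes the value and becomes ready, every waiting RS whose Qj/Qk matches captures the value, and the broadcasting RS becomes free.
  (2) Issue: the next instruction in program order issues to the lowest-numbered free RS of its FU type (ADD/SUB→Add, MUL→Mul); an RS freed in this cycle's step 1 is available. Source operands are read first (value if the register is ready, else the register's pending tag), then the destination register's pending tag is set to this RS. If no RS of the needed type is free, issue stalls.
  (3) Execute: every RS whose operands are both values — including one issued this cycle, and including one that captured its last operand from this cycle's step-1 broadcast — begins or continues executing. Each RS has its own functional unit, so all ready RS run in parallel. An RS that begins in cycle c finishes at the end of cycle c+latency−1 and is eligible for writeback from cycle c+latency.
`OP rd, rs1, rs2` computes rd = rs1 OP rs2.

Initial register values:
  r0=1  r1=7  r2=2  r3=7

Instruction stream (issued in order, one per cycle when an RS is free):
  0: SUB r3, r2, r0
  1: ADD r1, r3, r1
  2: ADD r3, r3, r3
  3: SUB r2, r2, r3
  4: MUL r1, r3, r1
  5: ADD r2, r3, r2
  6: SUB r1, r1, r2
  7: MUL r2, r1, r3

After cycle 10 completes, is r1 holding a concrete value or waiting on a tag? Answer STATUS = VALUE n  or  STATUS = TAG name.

c1: issue SUB r3<-Add1 | r0:1,r1:7,r2:2,r3:Add1
c2: issue ADD r1<-Add2 | r0:1,r1:Add2,r2:2,r3:Add1
c3: stall | r0:1,r1:Add2,r2:2,r3:Add1
c4: CDB Add1=1; issue ADD r3<-Add1 | r0:1,r1:Add2,r2:2,r3:Add1
c5: stall | r0:1,r1:Add2,r2:2,r3:Add1
c6: stall | r0:1,r1:Add2,r2:2,r3:Add1
c7: CDB Add1=2; issue SUB r2<-Add1 | r0:1,r1:Add2,r2:Add1,r3:2
c8: CDB Add2=8; issue MUL r1<-Mul1 | r0:1,r1:Mul1,r2:Add1,r3:2
c9: issue ADD r2<-Add2 | r0:1,r1:Mul1,r2:Add2,r3:2
c10: CDB Add1=0; issue SUB r1<-Add1 | r0:1,r1:Add1,r2:Add2,r3:2

STATUS = TAG Add1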